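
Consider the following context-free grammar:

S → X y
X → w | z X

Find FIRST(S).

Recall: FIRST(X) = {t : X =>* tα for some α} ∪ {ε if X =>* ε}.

We compute FIRST(S) using the standard algorithm.
FIRST(S) = {w, z}
FIRST(X) = {w, z}
Therefore, FIRST(S) = {w, z}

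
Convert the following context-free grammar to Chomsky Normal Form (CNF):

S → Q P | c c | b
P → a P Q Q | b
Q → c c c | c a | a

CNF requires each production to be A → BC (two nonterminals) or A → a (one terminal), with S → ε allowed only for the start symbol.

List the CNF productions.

TC → c; S → b; TA → a; P → b; Q → a; S → Q P; S → TC TC; P → TA X0; X0 → P X1; X1 → Q Q; Q → TC X2; X2 → TC TC; Q → TC TA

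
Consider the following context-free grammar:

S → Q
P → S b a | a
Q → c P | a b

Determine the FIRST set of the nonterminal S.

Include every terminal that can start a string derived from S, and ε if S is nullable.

We compute FIRST(S) using the standard algorithm.
FIRST(P) = {a, c}
FIRST(Q) = {a, c}
FIRST(S) = {a, c}
Therefore, FIRST(S) = {a, c}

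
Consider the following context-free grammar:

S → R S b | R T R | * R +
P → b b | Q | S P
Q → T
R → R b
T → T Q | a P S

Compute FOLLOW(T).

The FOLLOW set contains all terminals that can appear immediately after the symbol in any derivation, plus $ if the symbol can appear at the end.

We compute FOLLOW(T) using the standard algorithm.
FOLLOW(S) starts with {$}.
FIRST(P) = {*, a, b}
FIRST(Q) = {a}
FIRST(R) = {}
FIRST(S) = {*}
FIRST(T) = {a}
FOLLOW(P) = {*}
FOLLOW(Q) = {*, a}
FOLLOW(R) = {$, *, +, a, b}
FOLLOW(S) = {$, *, a, b}
FOLLOW(T) = {*, a}
Therefore, FOLLOW(T) = {*, a}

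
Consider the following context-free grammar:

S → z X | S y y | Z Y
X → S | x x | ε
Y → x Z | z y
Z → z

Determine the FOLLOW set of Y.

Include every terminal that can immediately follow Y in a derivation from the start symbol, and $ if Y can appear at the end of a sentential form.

We compute FOLLOW(Y) using the standard algorithm.
FOLLOW(S) starts with {$}.
FIRST(S) = {z}
FIRST(X) = {x, z, ε}
FIRST(Y) = {x, z}
FIRST(Z) = {z}
FOLLOW(S) = {$, y}
FOLLOW(X) = {$, y}
FOLLOW(Y) = {$, y}
FOLLOW(Z) = {$, x, y, z}
Therefore, FOLLOW(Y) = {$, y}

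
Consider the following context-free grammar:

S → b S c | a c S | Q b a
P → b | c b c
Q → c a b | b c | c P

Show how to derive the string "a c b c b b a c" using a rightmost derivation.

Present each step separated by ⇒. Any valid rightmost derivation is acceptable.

S ⇒ a c S ⇒ a c b S c ⇒ a c b Q b a c ⇒ a c b c P b a c ⇒ a c b c b b a c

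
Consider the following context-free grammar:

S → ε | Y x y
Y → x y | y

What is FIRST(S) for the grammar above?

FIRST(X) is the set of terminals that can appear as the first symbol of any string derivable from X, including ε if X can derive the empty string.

We compute FIRST(S) using the standard algorithm.
FIRST(S) = {x, y, ε}
FIRST(Y) = {x, y}
Therefore, FIRST(S) = {x, y, ε}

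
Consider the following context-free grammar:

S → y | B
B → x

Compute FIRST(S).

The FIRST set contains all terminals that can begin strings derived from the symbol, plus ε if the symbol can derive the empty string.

We compute FIRST(S) using the standard algorithm.
FIRST(B) = {x}
FIRST(S) = {x, y}
Therefore, FIRST(S) = {x, y}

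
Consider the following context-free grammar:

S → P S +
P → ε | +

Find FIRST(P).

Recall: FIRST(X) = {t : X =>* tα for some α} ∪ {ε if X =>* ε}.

We compute FIRST(P) using the standard algorithm.
FIRST(P) = {+, ε}
FIRST(S) = {+}
Therefore, FIRST(P) = {+, ε}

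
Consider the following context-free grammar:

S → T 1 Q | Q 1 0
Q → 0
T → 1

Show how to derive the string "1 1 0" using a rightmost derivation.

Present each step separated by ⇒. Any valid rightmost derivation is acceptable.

S ⇒ T 1 Q ⇒ T 1 0 ⇒ 1 1 0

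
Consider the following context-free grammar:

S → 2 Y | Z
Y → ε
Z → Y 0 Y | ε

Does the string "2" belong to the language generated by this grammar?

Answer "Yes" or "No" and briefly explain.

Yes - a valid derivation exists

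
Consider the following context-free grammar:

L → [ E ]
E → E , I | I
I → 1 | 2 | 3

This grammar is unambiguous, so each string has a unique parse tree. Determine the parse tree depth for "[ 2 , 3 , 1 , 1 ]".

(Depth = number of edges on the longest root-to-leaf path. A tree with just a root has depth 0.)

6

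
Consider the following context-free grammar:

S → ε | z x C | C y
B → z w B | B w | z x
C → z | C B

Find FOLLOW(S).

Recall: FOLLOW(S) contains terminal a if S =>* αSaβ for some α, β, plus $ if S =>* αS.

We compute FOLLOW(S) using the standard algorithm.
FOLLOW(S) starts with {$}.
FIRST(B) = {z}
FIRST(C) = {z}
FIRST(S) = {z, ε}
FOLLOW(B) = {$, w, y, z}
FOLLOW(C) = {$, y, z}
FOLLOW(S) = {$}
Therefore, FOLLOW(S) = {$}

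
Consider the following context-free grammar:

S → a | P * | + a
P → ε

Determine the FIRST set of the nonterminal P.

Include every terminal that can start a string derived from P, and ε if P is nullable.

We compute FIRST(P) using the standard algorithm.
FIRST(P) = {ε}
FIRST(S) = {*, +, a}
Therefore, FIRST(P) = {ε}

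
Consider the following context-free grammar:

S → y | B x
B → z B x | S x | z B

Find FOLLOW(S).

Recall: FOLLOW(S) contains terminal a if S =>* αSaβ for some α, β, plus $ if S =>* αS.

We compute FOLLOW(S) using the standard algorithm.
FOLLOW(S) starts with {$}.
FIRST(B) = {y, z}
FIRST(S) = {y, z}
FOLLOW(B) = {x}
FOLLOW(S) = {$, x}
Therefore, FOLLOW(S) = {$, x}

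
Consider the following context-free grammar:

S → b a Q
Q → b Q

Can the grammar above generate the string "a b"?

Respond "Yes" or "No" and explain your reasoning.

No - no valid derivation exists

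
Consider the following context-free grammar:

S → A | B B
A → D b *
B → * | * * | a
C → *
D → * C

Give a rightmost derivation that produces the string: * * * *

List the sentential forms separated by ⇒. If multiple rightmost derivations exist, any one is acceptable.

S ⇒ B B ⇒ B * * ⇒ * * * *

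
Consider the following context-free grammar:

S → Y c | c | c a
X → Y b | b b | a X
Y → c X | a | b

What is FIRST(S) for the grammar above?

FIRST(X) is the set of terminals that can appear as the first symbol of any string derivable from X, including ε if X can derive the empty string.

We compute FIRST(S) using the standard algorithm.
FIRST(S) = {a, b, c}
FIRST(X) = {a, b, c}
FIRST(Y) = {a, b, c}
Therefore, FIRST(S) = {a, b, c}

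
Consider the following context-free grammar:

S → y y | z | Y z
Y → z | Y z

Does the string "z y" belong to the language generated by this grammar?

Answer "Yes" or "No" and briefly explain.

No - no valid derivation exists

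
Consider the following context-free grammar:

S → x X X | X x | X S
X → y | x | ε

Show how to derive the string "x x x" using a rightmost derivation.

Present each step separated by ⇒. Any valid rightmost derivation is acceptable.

S ⇒ x X X ⇒ x X x ⇒ x x x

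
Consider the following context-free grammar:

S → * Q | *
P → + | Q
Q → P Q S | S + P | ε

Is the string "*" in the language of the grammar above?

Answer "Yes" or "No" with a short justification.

Yes - a valid derivation exists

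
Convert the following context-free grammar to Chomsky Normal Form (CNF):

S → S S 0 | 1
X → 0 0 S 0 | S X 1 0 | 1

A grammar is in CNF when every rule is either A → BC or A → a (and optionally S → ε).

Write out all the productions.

T0 → 0; S → 1; T1 → 1; X → 1; S → S X0; X0 → S T0; X → T0 X1; X1 → T0 X2; X2 → S T0; X → S X3; X3 → X X4; X4 → T1 T0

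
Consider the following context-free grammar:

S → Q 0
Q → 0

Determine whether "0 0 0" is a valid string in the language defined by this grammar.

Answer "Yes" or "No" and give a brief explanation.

No - no valid derivation exists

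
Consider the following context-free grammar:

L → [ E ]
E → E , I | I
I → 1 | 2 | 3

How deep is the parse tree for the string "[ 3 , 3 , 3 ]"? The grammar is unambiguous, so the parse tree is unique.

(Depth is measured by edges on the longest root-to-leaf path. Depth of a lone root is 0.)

5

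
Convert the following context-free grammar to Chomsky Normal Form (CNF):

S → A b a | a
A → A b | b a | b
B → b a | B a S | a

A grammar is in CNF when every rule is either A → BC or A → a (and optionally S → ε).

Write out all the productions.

TB → b; TA → a; S → a; A → b; B → a; S → A X0; X0 → TB TA; A → A TB; A → TB TA; B → TB TA; B → B X1; X1 → TA S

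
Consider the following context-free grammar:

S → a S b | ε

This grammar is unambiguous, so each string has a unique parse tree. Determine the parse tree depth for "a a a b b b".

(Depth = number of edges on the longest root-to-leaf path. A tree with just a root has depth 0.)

4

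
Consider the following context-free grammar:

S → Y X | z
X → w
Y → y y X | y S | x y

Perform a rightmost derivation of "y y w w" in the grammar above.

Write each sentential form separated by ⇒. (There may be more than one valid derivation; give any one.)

S ⇒ Y X ⇒ Y w ⇒ y y X w ⇒ y y w w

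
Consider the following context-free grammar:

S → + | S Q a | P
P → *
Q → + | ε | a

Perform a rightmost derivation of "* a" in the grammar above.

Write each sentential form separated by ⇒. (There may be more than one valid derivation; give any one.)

S ⇒ S Q a ⇒ S a ⇒ P a ⇒ * a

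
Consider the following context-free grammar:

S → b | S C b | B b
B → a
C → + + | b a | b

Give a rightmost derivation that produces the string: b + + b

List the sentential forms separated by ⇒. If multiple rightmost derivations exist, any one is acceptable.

S ⇒ S C b ⇒ S + + b ⇒ b + + b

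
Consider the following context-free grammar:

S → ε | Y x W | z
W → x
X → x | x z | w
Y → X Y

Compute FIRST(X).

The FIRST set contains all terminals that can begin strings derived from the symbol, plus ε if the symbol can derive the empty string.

We compute FIRST(X) using the standard algorithm.
FIRST(S) = {w, x, z, ε}
FIRST(W) = {x}
FIRST(X) = {w, x}
FIRST(Y) = {w, x}
Therefore, FIRST(X) = {w, x}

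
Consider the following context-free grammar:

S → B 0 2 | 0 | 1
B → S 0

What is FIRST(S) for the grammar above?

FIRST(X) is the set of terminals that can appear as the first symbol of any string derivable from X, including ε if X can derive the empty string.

We compute FIRST(S) using the standard algorithm.
FIRST(B) = {0, 1}
FIRST(S) = {0, 1}
Therefore, FIRST(S) = {0, 1}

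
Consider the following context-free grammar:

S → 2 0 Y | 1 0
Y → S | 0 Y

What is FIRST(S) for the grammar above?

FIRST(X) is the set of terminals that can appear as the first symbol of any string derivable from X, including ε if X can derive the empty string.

We compute FIRST(S) using the standard algorithm.
FIRST(S) = {1, 2}
FIRST(Y) = {0, 1, 2}
Therefore, FIRST(S) = {1, 2}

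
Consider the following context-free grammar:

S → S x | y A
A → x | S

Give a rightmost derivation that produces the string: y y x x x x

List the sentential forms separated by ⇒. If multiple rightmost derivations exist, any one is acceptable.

S ⇒ S x ⇒ S x x ⇒ S x x x ⇒ y A x x x ⇒ y S x x x ⇒ y y A x x x ⇒ y y x x x x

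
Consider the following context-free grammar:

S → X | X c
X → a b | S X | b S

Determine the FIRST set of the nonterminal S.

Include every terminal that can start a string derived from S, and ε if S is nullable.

We compute FIRST(S) using the standard algorithm.
FIRST(S) = {a, b}
FIRST(X) = {a, b}
Therefore, FIRST(S) = {a, b}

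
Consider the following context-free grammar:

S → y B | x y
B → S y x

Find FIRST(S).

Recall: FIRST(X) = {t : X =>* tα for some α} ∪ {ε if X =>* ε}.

We compute FIRST(S) using the standard algorithm.
FIRST(B) = {x, y}
FIRST(S) = {x, y}
Therefore, FIRST(S) = {x, y}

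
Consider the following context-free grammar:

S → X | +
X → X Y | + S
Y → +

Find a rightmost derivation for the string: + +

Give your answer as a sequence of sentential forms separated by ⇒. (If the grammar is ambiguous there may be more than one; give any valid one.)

S ⇒ X ⇒ + S ⇒ + +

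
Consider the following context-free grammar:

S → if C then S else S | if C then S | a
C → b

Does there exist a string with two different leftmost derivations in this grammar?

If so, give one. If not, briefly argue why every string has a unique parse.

Yes - the string 'if b then a else if b then if b then a else a' has two distinct leftmost derivations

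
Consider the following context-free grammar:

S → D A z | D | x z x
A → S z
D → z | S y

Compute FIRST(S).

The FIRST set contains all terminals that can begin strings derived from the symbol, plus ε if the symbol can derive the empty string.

We compute FIRST(S) using the standard algorithm.
FIRST(A) = {x, z}
FIRST(D) = {x, z}
FIRST(S) = {x, z}
Therefore, FIRST(S) = {x, z}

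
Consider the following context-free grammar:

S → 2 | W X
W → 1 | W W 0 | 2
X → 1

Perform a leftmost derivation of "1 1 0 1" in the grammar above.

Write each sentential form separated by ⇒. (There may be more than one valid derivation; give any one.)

S ⇒ W X ⇒ W W 0 X ⇒ 1 W 0 X ⇒ 1 1 0 X ⇒ 1 1 0 1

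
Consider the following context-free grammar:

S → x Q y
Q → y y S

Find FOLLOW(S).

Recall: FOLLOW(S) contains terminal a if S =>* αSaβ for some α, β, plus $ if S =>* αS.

We compute FOLLOW(S) using the standard algorithm.
FOLLOW(S) starts with {$}.
FIRST(Q) = {y}
FIRST(S) = {x}
FOLLOW(Q) = {y}
FOLLOW(S) = {$, y}
Therefore, FOLLOW(S) = {$, y}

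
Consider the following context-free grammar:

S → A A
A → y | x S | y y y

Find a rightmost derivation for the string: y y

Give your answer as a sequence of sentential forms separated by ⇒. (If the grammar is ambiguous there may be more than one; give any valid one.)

S ⇒ A A ⇒ A y ⇒ y y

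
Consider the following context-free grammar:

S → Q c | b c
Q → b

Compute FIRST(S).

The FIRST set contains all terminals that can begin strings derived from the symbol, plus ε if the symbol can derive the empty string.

We compute FIRST(S) using the standard algorithm.
FIRST(Q) = {b}
FIRST(S) = {b}
Therefore, FIRST(S) = {b}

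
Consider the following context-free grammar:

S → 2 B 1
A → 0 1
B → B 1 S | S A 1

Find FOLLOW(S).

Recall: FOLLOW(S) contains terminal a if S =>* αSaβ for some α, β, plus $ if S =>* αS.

We compute FOLLOW(S) using the standard algorithm.
FOLLOW(S) starts with {$}.
FIRST(A) = {0}
FIRST(B) = {2}
FIRST(S) = {2}
FOLLOW(A) = {1}
FOLLOW(B) = {1}
FOLLOW(S) = {$, 0, 1}
Therefore, FOLLOW(S) = {$, 0, 1}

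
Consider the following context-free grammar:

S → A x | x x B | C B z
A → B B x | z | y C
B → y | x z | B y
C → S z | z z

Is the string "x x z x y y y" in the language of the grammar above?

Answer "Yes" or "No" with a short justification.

No - no valid derivation exists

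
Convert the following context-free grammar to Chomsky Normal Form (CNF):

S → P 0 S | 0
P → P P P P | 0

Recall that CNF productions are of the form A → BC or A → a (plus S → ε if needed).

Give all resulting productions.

T0 → 0; S → 0; P → 0; S → P X0; X0 → T0 S; P → P X1; X1 → P X2; X2 → P P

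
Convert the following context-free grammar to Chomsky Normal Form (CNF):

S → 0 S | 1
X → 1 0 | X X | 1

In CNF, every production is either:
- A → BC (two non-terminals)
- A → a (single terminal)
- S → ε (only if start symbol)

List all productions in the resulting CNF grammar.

T0 → 0; S → 1; T1 → 1; X → 1; S → T0 S; X → T1 T0; X → X X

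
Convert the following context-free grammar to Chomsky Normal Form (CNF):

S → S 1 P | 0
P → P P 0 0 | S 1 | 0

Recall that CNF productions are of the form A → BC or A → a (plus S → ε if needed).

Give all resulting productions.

T1 → 1; S → 0; T0 → 0; P → 0; S → S X0; X0 → T1 P; P → P X1; X1 → P X2; X2 → T0 T0; P → S T1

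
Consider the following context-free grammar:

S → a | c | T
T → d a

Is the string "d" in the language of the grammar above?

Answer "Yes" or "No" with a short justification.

No - no valid derivation exists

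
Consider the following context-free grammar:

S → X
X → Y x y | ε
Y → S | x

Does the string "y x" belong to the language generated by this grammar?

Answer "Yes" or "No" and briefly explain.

No - no valid derivation exists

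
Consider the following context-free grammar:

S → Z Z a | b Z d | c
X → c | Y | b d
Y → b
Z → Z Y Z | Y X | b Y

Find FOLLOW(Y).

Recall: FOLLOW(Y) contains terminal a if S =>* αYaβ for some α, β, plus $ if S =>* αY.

We compute FOLLOW(Y) using the standard algorithm.
FOLLOW(S) starts with {$}.
FIRST(S) = {b, c}
FIRST(X) = {b, c}
FIRST(Y) = {b}
FIRST(Z) = {b}
FOLLOW(S) = {$}
FOLLOW(X) = {a, b, d}
FOLLOW(Y) = {a, b, c, d}
FOLLOW(Z) = {a, b, d}
Therefore, FOLLOW(Y) = {a, b, c, d}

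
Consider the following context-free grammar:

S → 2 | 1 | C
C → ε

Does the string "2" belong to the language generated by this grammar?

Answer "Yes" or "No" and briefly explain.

Yes - a valid derivation exists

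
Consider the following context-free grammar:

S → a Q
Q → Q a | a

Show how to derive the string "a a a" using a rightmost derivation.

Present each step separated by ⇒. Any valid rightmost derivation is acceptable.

S ⇒ a Q ⇒ a Q a ⇒ a a a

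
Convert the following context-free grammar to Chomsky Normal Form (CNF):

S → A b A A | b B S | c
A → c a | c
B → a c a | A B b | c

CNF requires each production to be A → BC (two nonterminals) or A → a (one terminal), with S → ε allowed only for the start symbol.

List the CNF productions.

TB → b; S → c; TC → c; TA → a; A → c; B → c; S → A X0; X0 → TB X1; X1 → A A; S → TB X2; X2 → B S; A → TC TA; B → TA X3; X3 → TC TA; B → A X4; X4 → B TB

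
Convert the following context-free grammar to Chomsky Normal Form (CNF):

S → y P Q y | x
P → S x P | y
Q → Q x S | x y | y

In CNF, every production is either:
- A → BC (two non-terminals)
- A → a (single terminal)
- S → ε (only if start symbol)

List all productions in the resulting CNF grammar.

TY → y; S → x; TX → x; P → y; Q → y; S → TY X0; X0 → P X1; X1 → Q TY; P → S X2; X2 → TX P; Q → Q X3; X3 → TX S; Q → TX TY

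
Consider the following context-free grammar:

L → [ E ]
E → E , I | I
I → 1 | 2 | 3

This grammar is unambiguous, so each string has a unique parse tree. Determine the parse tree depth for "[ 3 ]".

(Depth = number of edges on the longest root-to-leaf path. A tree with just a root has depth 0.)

3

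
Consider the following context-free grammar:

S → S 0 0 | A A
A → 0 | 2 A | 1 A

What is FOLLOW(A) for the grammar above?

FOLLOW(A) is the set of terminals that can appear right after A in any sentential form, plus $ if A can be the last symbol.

We compute FOLLOW(A) using the standard algorithm.
FOLLOW(S) starts with {$}.
FIRST(A) = {0, 1, 2}
FIRST(S) = {0, 1, 2}
FOLLOW(A) = {$, 0, 1, 2}
FOLLOW(S) = {$, 0}
Therefore, FOLLOW(A) = {$, 0, 1, 2}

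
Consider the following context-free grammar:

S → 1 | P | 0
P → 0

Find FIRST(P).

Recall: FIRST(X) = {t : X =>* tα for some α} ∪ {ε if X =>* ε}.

We compute FIRST(P) using the standard algorithm.
FIRST(P) = {0}
FIRST(S) = {0, 1}
Therefore, FIRST(P) = {0}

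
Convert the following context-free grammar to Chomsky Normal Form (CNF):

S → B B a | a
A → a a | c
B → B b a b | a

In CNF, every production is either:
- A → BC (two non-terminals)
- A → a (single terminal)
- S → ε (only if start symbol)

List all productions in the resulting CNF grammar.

TA → a; S → a; A → c; TB → b; B → a; S → B X0; X0 → B TA; A → TA TA; B → B X1; X1 → TB X2; X2 → TA TB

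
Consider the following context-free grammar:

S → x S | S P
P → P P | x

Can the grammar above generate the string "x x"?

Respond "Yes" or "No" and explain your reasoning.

No - no valid derivation exists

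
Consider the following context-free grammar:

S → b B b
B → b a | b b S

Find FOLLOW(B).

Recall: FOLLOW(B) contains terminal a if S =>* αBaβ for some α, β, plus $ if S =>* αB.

We compute FOLLOW(B) using the standard algorithm.
FOLLOW(S) starts with {$}.
FIRST(B) = {b}
FIRST(S) = {b}
FOLLOW(B) = {b}
FOLLOW(S) = {$, b}
Therefore, FOLLOW(B) = {b}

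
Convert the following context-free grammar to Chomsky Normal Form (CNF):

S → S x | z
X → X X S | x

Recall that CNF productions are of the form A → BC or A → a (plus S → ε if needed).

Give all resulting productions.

TX → x; S → z; X → x; S → S TX; X → X X0; X0 → X S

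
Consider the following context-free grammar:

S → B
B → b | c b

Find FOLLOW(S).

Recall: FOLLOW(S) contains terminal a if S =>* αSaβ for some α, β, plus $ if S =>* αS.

We compute FOLLOW(S) using the standard algorithm.
FOLLOW(S) starts with {$}.
FIRST(B) = {b, c}
FIRST(S) = {b, c}
FOLLOW(B) = {$}
FOLLOW(S) = {$}
Therefore, FOLLOW(S) = {$}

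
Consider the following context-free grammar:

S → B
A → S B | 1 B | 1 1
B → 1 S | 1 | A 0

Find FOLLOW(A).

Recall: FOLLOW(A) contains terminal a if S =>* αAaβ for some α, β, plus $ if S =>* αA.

We compute FOLLOW(A) using the standard algorithm.
FOLLOW(S) starts with {$}.
FIRST(A) = {1}
FIRST(B) = {1}
FIRST(S) = {1}
FOLLOW(A) = {0}
FOLLOW(B) = {$, 0, 1}
FOLLOW(S) = {$, 0, 1}
Therefore, FOLLOW(A) = {0}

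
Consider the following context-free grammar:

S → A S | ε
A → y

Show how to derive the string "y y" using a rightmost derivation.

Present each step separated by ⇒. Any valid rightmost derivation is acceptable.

S ⇒ A S ⇒ A A S ⇒ A A ⇒ A y ⇒ y y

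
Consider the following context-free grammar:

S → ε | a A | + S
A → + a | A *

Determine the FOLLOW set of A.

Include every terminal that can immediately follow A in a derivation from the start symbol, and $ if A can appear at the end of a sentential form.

We compute FOLLOW(A) using the standard algorithm.
FOLLOW(S) starts with {$}.
FIRST(A) = {+}
FIRST(S) = {+, a, ε}
FOLLOW(A) = {$, *}
FOLLOW(S) = {$}
Therefore, FOLLOW(A) = {$, *}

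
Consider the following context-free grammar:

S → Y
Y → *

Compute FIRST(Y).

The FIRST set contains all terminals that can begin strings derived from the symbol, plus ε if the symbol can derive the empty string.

We compute FIRST(Y) using the standard algorithm.
FIRST(S) = {*}
FIRST(Y) = {*}
Therefore, FIRST(Y) = {*}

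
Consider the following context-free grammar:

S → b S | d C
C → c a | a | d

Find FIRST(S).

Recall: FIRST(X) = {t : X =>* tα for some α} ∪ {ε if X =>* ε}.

We compute FIRST(S) using the standard algorithm.
FIRST(C) = {a, c, d}
FIRST(S) = {b, d}
Therefore, FIRST(S) = {b, d}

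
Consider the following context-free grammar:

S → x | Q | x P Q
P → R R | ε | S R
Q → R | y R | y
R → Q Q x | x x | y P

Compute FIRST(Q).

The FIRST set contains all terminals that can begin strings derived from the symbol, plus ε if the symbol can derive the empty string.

We compute FIRST(Q) using the standard algorithm.
FIRST(P) = {x, y, ε}
FIRST(Q) = {x, y}
FIRST(R) = {x, y}
FIRST(S) = {x, y}
Therefore, FIRST(Q) = {x, y}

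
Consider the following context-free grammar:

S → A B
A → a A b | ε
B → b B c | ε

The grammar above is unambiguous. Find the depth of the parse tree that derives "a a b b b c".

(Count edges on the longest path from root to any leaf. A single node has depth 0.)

4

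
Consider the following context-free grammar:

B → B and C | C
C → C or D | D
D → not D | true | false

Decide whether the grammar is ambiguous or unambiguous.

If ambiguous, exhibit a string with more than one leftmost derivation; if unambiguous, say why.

Unambiguous - every string in the language has a unique leftmost derivation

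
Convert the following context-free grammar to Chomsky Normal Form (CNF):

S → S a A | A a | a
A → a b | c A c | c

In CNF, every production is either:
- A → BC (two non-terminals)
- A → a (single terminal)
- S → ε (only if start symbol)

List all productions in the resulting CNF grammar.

TA → a; S → a; TB → b; TC → c; A → c; S → S X0; X0 → TA A; S → A TA; A → TA TB; A → TC X1; X1 → A TC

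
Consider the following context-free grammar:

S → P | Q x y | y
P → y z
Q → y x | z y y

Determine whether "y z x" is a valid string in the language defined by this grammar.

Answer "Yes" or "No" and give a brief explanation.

No - no valid derivation exists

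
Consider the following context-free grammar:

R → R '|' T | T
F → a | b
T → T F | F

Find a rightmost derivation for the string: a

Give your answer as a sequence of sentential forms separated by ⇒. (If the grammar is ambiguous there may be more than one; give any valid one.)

R ⇒ T ⇒ F ⇒ a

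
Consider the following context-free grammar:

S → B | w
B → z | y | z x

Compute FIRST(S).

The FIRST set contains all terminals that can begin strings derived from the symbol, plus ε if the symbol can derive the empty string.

We compute FIRST(S) using the standard algorithm.
FIRST(B) = {y, z}
FIRST(S) = {w, y, z}
Therefore, FIRST(S) = {w, y, z}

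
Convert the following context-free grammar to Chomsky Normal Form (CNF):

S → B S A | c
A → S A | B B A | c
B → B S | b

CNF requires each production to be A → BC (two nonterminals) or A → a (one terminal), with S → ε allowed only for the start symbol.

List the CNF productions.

S → c; A → c; B → b; S → B X0; X0 → S A; A → S A; A → B X1; X1 → B A; B → B S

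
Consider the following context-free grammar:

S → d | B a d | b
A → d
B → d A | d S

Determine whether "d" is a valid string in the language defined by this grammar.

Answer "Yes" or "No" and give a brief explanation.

Yes - a valid derivation exists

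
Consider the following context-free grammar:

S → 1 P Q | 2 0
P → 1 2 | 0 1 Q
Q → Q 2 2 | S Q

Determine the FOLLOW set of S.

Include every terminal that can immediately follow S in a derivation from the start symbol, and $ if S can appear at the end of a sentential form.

We compute FOLLOW(S) using the standard algorithm.
FOLLOW(S) starts with {$}.
FIRST(P) = {0, 1}
FIRST(Q) = {1, 2}
FIRST(S) = {1, 2}
FOLLOW(P) = {1, 2}
FOLLOW(Q) = {$, 1, 2}
FOLLOW(S) = {$, 1, 2}
Therefore, FOLLOW(S) = {$, 1, 2}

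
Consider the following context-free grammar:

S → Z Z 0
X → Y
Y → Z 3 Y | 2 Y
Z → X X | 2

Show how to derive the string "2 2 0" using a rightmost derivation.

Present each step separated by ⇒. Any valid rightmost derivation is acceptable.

S ⇒ Z Z 0 ⇒ Z 2 0 ⇒ 2 2 0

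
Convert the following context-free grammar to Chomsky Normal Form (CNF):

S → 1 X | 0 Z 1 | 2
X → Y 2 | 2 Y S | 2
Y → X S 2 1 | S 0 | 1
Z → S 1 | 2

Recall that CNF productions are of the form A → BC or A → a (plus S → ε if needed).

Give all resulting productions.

T1 → 1; T0 → 0; S → 2; T2 → 2; X → 2; Y → 1; Z → 2; S → T1 X; S → T0 X0; X0 → Z T1; X → Y T2; X → T2 X1; X1 → Y S; Y → X X2; X2 → S X3; X3 → T2 T1; Y → S T0; Z → S T1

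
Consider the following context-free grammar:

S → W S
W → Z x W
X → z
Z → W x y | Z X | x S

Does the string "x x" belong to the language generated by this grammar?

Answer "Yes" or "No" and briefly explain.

No - no valid derivation exists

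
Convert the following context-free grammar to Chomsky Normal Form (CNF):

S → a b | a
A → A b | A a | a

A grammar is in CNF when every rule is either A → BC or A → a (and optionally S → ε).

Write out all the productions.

TA → a; TB → b; S → a; A → a; S → TA TB; A → A TB; A → A TA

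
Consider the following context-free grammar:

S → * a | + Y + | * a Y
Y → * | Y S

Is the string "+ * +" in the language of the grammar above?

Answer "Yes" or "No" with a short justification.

Yes - a valid derivation exists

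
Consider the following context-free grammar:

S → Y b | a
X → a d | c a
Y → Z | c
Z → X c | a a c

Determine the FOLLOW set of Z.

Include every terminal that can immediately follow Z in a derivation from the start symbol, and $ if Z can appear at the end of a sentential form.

We compute FOLLOW(Z) using the standard algorithm.
FOLLOW(S) starts with {$}.
FIRST(S) = {a, c}
FIRST(X) = {a, c}
FIRST(Y) = {a, c}
FIRST(Z) = {a, c}
FOLLOW(S) = {$}
FOLLOW(X) = {c}
FOLLOW(Y) = {b}
FOLLOW(Z) = {b}
Therefore, FOLLOW(Z) = {b}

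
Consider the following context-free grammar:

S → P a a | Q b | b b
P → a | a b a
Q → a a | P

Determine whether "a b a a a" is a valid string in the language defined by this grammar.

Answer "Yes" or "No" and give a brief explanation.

Yes - a valid derivation exists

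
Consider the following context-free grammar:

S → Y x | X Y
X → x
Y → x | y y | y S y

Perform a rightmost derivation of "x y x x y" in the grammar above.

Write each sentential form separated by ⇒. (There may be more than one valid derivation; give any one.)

S ⇒ X Y ⇒ X y S y ⇒ X y Y x y ⇒ X y x x y ⇒ x y x x y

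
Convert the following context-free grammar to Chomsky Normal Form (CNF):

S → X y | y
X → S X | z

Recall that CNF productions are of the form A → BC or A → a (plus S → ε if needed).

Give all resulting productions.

TY → y; S → y; X → z; S → X TY; X → S X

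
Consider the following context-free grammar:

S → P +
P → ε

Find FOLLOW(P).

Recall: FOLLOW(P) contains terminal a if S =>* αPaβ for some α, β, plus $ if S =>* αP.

We compute FOLLOW(P) using the standard algorithm.
FOLLOW(S) starts with {$}.
FIRST(P) = {ε}
FIRST(S) = {+}
FOLLOW(P) = {+}
FOLLOW(S) = {$}
Therefore, FOLLOW(P) = {+}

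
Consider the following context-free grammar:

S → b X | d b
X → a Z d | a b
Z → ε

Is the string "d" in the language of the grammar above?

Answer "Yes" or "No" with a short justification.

No - no valid derivation exists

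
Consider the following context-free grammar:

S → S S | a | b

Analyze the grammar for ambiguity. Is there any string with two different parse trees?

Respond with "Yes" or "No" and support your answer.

Yes - the string 'b b b b' has two distinct parse trees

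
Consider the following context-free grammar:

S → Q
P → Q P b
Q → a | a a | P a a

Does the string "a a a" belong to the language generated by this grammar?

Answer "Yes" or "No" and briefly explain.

No - no valid derivation exists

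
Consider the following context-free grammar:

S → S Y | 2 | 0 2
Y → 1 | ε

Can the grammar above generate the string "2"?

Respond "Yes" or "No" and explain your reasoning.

Yes - a valid derivation exists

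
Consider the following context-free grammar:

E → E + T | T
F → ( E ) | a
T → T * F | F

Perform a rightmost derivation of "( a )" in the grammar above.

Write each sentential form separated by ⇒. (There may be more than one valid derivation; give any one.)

E ⇒ T ⇒ F ⇒ ( E ) ⇒ ( T ) ⇒ ( F ) ⇒ ( a )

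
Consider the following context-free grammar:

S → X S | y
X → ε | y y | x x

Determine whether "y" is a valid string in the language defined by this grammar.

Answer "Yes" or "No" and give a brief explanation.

Yes - a valid derivation exists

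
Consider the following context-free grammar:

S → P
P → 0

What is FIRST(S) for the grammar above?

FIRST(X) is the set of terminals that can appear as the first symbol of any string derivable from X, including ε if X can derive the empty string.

We compute FIRST(S) using the standard algorithm.
FIRST(P) = {0}
FIRST(S) = {0}
Therefore, FIRST(S) = {0}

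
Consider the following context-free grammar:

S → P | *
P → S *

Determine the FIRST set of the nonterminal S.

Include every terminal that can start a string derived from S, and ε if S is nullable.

We compute FIRST(S) using the standard algorithm.
FIRST(P) = {*}
FIRST(S) = {*}
Therefore, FIRST(S) = {*}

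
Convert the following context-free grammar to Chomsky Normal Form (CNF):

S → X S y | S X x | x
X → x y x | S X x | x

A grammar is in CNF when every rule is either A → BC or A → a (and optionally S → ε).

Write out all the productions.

TY → y; TX → x; S → x; X → x; S → X X0; X0 → S TY; S → S X1; X1 → X TX; X → TX X2; X2 → TY TX; X → S X3; X3 → X TX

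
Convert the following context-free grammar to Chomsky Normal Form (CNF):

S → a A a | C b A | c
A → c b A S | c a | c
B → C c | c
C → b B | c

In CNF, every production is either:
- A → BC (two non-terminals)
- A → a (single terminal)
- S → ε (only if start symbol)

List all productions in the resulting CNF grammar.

TA → a; TB → b; S → c; TC → c; A → c; B → c; C → c; S → TA X0; X0 → A TA; S → C X1; X1 → TB A; A → TC X2; X2 → TB X3; X3 → A S; A → TC TA; B → C TC; C → TB B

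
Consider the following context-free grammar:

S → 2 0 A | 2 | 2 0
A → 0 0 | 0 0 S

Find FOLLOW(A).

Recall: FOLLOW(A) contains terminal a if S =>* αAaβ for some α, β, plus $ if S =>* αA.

We compute FOLLOW(A) using the standard algorithm.
FOLLOW(S) starts with {$}.
FIRST(A) = {0}
FIRST(S) = {2}
FOLLOW(A) = {$}
FOLLOW(S) = {$}
Therefore, FOLLOW(A) = {$}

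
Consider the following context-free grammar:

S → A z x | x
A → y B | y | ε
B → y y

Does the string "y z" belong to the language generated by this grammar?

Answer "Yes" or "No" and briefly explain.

No - no valid derivation exists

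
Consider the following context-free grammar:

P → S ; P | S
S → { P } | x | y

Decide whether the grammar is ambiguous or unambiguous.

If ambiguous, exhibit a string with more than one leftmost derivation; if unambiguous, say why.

Unambiguous - every string in the language has a unique leftmost derivation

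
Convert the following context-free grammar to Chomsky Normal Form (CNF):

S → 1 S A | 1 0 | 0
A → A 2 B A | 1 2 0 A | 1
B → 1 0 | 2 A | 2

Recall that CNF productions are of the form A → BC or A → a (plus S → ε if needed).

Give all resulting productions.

T1 → 1; T0 → 0; S → 0; T2 → 2; A → 1; B → 2; S → T1 X0; X0 → S A; S → T1 T0; A → A X1; X1 → T2 X2; X2 → B A; A → T1 X3; X3 → T2 X4; X4 → T0 A; B → T1 T0; B → T2 A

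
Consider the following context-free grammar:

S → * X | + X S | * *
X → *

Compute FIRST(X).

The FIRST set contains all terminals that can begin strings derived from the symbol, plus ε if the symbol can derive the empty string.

We compute FIRST(X) using the standard algorithm.
FIRST(S) = {*, +}
FIRST(X) = {*}
Therefore, FIRST(X) = {*}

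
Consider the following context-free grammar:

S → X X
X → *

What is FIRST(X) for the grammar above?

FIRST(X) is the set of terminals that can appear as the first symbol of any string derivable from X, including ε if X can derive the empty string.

We compute FIRST(X) using the standard algorithm.
FIRST(S) = {*}
FIRST(X) = {*}
Therefore, FIRST(X) = {*}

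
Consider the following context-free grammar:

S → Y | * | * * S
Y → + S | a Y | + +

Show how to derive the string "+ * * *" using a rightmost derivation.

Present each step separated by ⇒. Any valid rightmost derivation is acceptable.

S ⇒ Y ⇒ + S ⇒ + * * S ⇒ + * * *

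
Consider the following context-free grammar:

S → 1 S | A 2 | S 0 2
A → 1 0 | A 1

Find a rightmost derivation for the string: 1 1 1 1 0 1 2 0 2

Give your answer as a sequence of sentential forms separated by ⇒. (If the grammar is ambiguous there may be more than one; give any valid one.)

S ⇒ 1 S ⇒ 1 1 S ⇒ 1 1 1 S ⇒ 1 1 1 S 0 2 ⇒ 1 1 1 A 2 0 2 ⇒ 1 1 1 A 1 2 0 2 ⇒ 1 1 1 1 0 1 2 0 2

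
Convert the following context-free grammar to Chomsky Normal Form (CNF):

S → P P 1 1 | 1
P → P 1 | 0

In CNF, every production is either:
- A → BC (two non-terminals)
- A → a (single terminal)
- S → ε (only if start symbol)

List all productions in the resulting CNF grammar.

T1 → 1; S → 1; P → 0; S → P X0; X0 → P X1; X1 → T1 T1; P → P T1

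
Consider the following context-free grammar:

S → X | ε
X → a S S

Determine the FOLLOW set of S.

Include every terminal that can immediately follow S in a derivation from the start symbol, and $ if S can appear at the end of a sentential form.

We compute FOLLOW(S) using the standard algorithm.
FOLLOW(S) starts with {$}.
FIRST(S) = {a, ε}
FIRST(X) = {a}
FOLLOW(S) = {$, a}
FOLLOW(X) = {$, a}
Therefore, FOLLOW(S) = {$, a}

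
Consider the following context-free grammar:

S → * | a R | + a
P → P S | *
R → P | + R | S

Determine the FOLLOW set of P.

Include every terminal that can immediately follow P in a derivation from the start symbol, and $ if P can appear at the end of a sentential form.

We compute FOLLOW(P) using the standard algorithm.
FOLLOW(S) starts with {$}.
FIRST(P) = {*}
FIRST(R) = {*, +, a}
FIRST(S) = {*, +, a}
FOLLOW(P) = {$, *, +, a}
FOLLOW(R) = {$, *, +, a}
FOLLOW(S) = {$, *, +, a}
Therefore, FOLLOW(P) = {$, *, +, a}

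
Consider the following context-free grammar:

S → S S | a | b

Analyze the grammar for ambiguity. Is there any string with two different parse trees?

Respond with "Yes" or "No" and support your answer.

Yes - the string 'a a a a b' has two distinct parse trees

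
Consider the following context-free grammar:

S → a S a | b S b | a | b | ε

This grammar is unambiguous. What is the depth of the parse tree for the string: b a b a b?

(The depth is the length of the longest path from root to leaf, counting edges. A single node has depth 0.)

3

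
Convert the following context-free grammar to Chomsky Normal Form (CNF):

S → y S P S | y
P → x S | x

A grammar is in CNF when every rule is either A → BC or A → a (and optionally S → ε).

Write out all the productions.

TY → y; S → y; TX → x; P → x; S → TY X0; X0 → S X1; X1 → P S; P → TX S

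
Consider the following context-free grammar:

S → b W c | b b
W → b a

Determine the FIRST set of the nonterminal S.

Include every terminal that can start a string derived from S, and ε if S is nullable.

We compute FIRST(S) using the standard algorithm.
FIRST(S) = {b}
FIRST(W) = {b}
Therefore, FIRST(S) = {b}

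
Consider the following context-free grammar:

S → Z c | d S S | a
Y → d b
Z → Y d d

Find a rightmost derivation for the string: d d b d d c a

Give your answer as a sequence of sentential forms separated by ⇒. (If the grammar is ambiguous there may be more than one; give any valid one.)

S ⇒ d S S ⇒ d S a ⇒ d Z c a ⇒ d Y d d c a ⇒ d d b d d c a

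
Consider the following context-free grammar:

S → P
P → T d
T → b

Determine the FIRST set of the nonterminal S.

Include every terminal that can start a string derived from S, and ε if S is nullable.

We compute FIRST(S) using the standard algorithm.
FIRST(P) = {b}
FIRST(S) = {b}
FIRST(T) = {b}
Therefore, FIRST(S) = {b}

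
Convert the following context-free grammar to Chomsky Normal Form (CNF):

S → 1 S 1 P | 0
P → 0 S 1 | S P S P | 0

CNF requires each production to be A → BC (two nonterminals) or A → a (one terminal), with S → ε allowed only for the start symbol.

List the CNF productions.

T1 → 1; S → 0; T0 → 0; P → 0; S → T1 X0; X0 → S X1; X1 → T1 P; P → T0 X2; X2 → S T1; P → S X3; X3 → P X4; X4 → S P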